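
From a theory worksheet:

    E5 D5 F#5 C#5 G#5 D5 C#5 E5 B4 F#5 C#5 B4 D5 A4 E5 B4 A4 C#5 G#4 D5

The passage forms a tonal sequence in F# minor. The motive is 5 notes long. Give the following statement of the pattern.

Unit = 5 notes; the statements start on E5, D5, C#5, B4, moving down a 2nd each time.
So cell 5 is A4 G#4 B4 F#4 C#5.

A4 G#4 B4 F#4 C#5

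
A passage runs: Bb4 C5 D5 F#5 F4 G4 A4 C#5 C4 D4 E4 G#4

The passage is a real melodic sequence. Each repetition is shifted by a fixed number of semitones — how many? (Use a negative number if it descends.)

-5

Unit = 4 notes; the statements start on Bb4, F4, C4, moving down a 4th each time.
Bb4→F4 is 65 − 70 = -5 semitones.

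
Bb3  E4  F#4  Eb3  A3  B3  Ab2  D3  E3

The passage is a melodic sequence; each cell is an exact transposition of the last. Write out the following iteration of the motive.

Db2 G2 A2

With a 3-note motive the entries are Bb3, Eb3, Ab2, each down a 5th from the previous.
So cell 4 is Db2 G2 A2.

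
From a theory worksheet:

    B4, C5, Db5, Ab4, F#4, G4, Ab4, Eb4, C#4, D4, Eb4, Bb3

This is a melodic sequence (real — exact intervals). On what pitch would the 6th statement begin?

A#2

The 4-note cells begin on B4, F#4, C#4 — each down a 4th from the last.
Continuing: G#3 → D#3 → A#2. Statement 6 starts on A#2.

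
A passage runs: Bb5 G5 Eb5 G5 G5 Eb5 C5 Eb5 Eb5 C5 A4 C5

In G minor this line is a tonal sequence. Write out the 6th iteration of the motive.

F4 D4 Bb3 D4

The 4-note cells begin on Bb5, G5, Eb5 — each down a 3rd from the last.
Carrying on: C5 → A4 → F4.
Statement 6 starts on F4 and keeps the same diatonic contour: F4 D4 Bb3 D4.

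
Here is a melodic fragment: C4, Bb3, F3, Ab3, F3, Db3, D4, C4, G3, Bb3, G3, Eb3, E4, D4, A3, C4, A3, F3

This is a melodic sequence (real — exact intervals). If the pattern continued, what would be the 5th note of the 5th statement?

C#4

With 6-note cells, note 5 of each statement runs F3, G3, A3.
Extending up a 2nd: B3 → C#4.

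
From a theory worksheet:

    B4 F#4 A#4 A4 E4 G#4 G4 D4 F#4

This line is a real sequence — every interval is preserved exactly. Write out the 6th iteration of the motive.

Db4 Ab3 C4

Unit = 3 notes; the statements start on B4, A4, G4, moving down a 2nd each time.
Continuing the starts: F4 → Eb4 → Db4.
So cell 6 is Db4 Ab3 C4.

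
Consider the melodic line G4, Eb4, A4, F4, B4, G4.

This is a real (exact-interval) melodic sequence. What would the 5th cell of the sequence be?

D#5 B4

Unit = 2 notes; the statements start on G4, A4, B4, moving up a 2nd each time.
Carrying on: C#5 → D#5.
Statement 5 starts on D#5 and keeps the same exact contour: D#5 B4.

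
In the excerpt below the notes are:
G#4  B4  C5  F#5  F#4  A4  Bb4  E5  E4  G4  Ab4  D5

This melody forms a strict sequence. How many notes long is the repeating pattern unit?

12 notes total. Splitting into 3 groups of 4:
G#4 B4 C5 F#5 | F#4 A4 Bb4 E5 | E4 G4 Ab4 D5
Each cell is the previous one down a 2nd — so the unit is 4 notes.

4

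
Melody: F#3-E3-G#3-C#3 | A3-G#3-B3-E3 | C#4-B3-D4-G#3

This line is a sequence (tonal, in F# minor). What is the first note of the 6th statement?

Taking 4-note groups, the heads are F#3, A3, C#4: the pattern moves up a 3rd.
Continuing: E4 → G#4 → B4. Statement 6 starts on B4.

B4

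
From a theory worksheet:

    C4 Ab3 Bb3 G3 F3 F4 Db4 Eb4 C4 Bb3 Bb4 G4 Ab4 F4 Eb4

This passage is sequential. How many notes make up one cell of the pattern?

5

15 notes total. Splitting into 3 groups of 5:
C4 Ab3 Bb3 G3 F3 | F4 Db4 Eb4 C4 Bb3 | Bb4 G4 Ab4 F4 Eb4
Every group is a transposition up a 4th of the one before; no shorter unit works.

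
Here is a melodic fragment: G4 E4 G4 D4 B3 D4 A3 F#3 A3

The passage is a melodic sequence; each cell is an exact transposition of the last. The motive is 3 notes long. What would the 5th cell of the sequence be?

Taking 3-note groups, the heads are G4, D4, A3: the pattern moves down a 4th.
Extending down a 4th: E3 → B2.
From B2 the exact shape gives B2 G#2 B2.

B2 G#2 B2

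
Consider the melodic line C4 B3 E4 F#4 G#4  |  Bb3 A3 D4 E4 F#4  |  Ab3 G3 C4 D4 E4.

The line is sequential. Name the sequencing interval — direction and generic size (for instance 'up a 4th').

The 5-note cells begin on C4, Bb3, Ab3 — each down a 2nd from the last.
From C4 to Bb3: down a 2nd.

down a 2nd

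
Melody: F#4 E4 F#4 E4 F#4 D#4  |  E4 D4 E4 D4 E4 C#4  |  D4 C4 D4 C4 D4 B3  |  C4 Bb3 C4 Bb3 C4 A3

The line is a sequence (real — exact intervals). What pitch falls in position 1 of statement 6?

Ab3

The unit is 6 notes. Position-1 pitches of the 4 shown cells: F#4, E4, D4, C4.
Extending down a 2nd: Bb3 → Ab3.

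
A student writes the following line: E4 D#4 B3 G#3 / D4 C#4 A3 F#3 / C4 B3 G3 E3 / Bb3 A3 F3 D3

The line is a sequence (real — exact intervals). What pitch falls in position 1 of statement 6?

Grouping in 4s, the 1st note of each cell is E4, D4, C4, Bb3.
Carrying that down a 2nd forward: Ab3 → Gb3.

Gb3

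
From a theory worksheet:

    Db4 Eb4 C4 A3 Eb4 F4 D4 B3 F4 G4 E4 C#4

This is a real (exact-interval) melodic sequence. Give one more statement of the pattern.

G4 A4 F#4 D#4

The 4-note cells begin on Db4, Eb4, F4 — each up a 2nd from the last.
So cell 4 is G4 A4 F#4 D#4.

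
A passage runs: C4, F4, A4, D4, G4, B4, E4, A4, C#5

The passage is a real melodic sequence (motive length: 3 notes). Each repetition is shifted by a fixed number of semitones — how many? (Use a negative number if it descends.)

Taking 3-note groups, the heads are C4, D4, E4: the pattern moves up a 2nd.
Counting half-steps from C4 to D4: 2.

2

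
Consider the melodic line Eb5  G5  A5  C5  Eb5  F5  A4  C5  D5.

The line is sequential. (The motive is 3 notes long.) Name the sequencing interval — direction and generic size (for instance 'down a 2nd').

Taking 3-note groups, the heads are Eb5, C5, A4: the pattern moves down a 3rd.
From Eb5 to C5: down a 3rd.

down a 3rd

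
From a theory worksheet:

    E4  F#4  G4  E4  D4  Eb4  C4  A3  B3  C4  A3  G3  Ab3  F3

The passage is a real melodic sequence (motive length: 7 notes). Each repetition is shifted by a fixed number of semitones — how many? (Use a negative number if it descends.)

-7

The 7-note cells begin on E4, A3 — each down a 5th from the last.
Counting half-steps from E4 to A3: -7.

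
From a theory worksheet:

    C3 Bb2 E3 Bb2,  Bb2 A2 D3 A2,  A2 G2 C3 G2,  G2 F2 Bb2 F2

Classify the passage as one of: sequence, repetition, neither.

sequence

Each 4-note cell is the previous one transposed down a 2nd.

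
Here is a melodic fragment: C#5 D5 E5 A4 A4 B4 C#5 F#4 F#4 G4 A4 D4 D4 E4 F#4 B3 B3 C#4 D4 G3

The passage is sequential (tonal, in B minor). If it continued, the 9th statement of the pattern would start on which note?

A2

The 4-note cells begin on C#5, A4, F#4, D4, B3 — each down a 3rd from the last.
Extending the heads down a 3rd: G3 → E3 → C#3 → A2.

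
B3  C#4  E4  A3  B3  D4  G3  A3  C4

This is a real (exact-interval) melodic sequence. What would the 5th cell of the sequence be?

With a 3-note motive the entries are B3, A3, G3, each down a 2nd from the previous.
Continuing the starts: F3 → Eb3.
Statement 5 starts on Eb3 and keeps the same exact contour: Eb3 F3 Ab3.

Eb3 F3 Ab3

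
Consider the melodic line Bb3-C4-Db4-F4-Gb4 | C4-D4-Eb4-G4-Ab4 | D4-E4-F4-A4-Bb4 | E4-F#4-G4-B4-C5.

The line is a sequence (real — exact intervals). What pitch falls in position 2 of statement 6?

With 5-note cells, note 2 of each statement runs C4, D4, E4, F#4.
Each moves up a 2nd. Continuing: G#4 → A#4.

A#4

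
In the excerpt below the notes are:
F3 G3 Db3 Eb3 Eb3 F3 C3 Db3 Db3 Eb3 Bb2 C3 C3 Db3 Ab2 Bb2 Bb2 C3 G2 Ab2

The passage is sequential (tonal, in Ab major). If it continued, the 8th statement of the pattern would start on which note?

F2

The 4-note cells begin on F3, Eb3, Db3, C3, Bb2 — each down a 2nd from the last.
Extending the heads down a 2nd: Ab2 → G2 → F2.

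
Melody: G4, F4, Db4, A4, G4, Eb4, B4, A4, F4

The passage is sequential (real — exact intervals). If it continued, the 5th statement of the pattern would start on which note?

Unit = 3 notes; the statements start on G4, A4, B4, moving up a 2nd each time.
Continuing: C#5 → D#5. Statement 5 starts on D#5.

D#5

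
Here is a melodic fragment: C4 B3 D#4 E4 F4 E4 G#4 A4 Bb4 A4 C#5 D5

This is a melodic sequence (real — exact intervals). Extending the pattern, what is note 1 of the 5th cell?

Ab5

The unit is 4 notes. Position-1 pitches of the 3 shown cells: C4, F4, Bb4.
Extending up a 4th: Eb5 → Ab5.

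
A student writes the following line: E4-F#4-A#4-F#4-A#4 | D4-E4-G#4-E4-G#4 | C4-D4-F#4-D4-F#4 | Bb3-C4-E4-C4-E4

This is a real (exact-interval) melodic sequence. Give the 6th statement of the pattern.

The 5-note cells begin on E4, D4, C4, Bb3 — each down a 2nd from the last.
Carrying on: Ab3 → Gb3.
From Gb3 the exact shape gives Gb3 Ab3 C4 Ab3 C4.

Gb3 Ab3 C4 Ab3 C4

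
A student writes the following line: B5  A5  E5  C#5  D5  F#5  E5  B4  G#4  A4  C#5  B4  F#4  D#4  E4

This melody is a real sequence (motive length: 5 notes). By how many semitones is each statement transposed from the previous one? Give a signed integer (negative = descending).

-5

With a 5-note motive the entries are B5, F#5, C#5, each down a 4th from the previous.
B5 to F#5 spans -5 semitones.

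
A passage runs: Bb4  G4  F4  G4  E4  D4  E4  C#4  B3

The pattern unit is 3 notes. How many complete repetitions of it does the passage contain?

9 notes in groups of 3 gives 9/3 = 3 statements.
Starts: Bb4, G4, E4 — each down a 3rd.

3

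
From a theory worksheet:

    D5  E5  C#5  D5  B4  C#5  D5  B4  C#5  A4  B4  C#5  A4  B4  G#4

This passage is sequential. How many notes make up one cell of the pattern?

There are 15 notes; a 5-note unit gives 3 cells:
D5 E5 C#5 D5 B4 | C#5 D5 B4 C#5 A4 | B4 C#5 A4 B4 G#4
That's a consistent down a 2nd shift per cell, and no other grouping gives one.

5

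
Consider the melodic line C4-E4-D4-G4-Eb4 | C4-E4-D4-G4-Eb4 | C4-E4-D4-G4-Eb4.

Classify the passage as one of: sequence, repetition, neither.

Each 5-note cell is identical (C4 E4 D4 G4 Eb4), restated at the same pitch.

repetition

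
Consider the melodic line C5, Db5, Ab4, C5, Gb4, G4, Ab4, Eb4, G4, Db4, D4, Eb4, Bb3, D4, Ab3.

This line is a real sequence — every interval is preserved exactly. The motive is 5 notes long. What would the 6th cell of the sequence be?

The 5-note cells begin on C5, G4, D4 — each down a 4th from the last.
Continuing the starts: A3 → E3 → B2.
From B2 the exact shape gives B2 C3 G2 B2 F2.

B2 C3 G2 B2 F2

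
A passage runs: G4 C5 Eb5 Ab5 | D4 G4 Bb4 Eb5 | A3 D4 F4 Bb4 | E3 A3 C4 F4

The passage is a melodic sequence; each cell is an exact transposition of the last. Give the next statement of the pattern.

Taking 4-note groups, the heads are G4, D4, A3, E3: the pattern moves down a 4th.
From B2 the exact shape gives B2 E3 G3 C4.

B2 E3 G3 C4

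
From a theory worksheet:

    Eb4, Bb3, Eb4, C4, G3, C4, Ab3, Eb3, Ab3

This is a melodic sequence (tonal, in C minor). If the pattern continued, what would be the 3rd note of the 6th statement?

Grouping in 3s, the 3rd note of each cell is Eb4, C4, Ab3.
Carrying that down a 3rd forward: F3 → D3 → Bb2.

Bb2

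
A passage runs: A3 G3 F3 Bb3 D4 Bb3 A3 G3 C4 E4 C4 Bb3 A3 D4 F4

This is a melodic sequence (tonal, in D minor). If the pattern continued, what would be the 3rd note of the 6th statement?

With 5-note cells, note 3 of each statement runs F3, G3, A3.
Extending up a 2nd: Bb3 → C4 → D4.

D4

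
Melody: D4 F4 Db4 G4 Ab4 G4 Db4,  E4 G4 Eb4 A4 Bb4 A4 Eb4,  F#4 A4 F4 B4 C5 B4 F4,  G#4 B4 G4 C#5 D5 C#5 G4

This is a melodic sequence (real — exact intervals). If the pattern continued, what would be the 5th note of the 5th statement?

Grouping in 7s, the 5th note of each cell is Ab4, Bb4, C5, D5.
From D5, up a 2nd gives E5.

E5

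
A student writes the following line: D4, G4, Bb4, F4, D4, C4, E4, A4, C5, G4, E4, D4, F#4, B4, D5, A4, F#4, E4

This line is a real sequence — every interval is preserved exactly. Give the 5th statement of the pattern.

A#4 D#5 F#5 C#5 A#4 G#4

The 6-note cells begin on D4, E4, F#4 — each up a 2nd from the last.
Continuing the starts: G#4 → A#4.
From A#4 the exact shape gives A#4 D#5 F#5 C#5 A#4 G#4.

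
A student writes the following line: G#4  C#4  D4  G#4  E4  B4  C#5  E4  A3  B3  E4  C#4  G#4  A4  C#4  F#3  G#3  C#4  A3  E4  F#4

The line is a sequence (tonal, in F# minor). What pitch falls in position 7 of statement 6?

Grouping in 7s, the 7th note of each cell is C#5, A4, F#4.
Carrying that down a 3rd forward: D4 → B3 → G#3.

G#3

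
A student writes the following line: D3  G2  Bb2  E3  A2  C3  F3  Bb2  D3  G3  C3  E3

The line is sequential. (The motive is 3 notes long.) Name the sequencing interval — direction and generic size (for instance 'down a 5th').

up a 2nd

The 3-note cells begin on D3, E3, F3, G3 — each up a 2nd from the last.
From D3 to E3: up a 2nd.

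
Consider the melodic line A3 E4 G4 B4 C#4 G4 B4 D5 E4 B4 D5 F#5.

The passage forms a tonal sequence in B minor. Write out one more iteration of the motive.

With a 4-note motive the entries are A3, C#4, E4, each up a 3rd from the previous.
Statement 4 starts on G4 and keeps the same diatonic contour: G4 D5 F#5 A5.

G4 D5 F#5 A5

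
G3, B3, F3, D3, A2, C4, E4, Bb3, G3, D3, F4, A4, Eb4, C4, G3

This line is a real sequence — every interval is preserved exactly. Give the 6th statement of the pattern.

Ab5 C6 Gb5 Eb5 Bb4

With a 5-note motive the entries are G3, C4, F4, each up a 4th from the previous.
Carrying on: Bb4 → Eb5 → Ab5.
So cell 6 is Ab5 C6 Gb5 Eb5 Bb4.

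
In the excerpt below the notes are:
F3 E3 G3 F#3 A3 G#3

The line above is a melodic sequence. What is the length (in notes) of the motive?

2

There are 6 notes; a 2-note unit gives 3 cells:
F3 E3 | G3 F#3 | A3 G#3
Every group is a transposition up a 2nd of the one before; no shorter unit works.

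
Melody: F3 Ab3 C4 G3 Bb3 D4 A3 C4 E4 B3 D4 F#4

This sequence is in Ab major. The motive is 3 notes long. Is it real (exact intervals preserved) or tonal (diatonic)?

real

Each cell has the same semitone pattern (3, 4) — intervals are preserved exactly.
And D4 lies outside Ab major, so the sequence is real rather than tonal.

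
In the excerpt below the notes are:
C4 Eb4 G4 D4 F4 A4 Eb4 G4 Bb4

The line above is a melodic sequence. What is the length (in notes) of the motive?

There are 9 notes; a 3-note unit gives 3 cells:
C4 Eb4 G4 | D4 F4 A4 | Eb4 G4 Bb4
Each cell is the previous one up a 2nd — so the unit is 3 notes.

3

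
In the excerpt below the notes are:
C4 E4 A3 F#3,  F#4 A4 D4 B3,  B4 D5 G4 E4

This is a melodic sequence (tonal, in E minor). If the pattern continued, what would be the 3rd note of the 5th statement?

F#5

With 4-note cells, note 3 of each statement runs A3, D4, G4.
Carrying that up a 4th forward: C5 → F#5.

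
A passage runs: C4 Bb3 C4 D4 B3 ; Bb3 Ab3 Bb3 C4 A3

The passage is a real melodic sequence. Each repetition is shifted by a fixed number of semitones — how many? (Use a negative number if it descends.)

-2

The 5-note cells begin on C4, Bb3 — each down a 2nd from the last.
Counting half-steps from C4 to Bb3: -2.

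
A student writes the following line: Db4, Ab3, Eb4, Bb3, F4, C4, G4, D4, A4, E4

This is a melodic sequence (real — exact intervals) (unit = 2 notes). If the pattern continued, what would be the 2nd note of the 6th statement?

The unit is 2 notes. Position-2 pitches of the 5 shown cells: Ab3, Bb3, C4, D4, E4.
One more up a 2nd gives F#4.

F#4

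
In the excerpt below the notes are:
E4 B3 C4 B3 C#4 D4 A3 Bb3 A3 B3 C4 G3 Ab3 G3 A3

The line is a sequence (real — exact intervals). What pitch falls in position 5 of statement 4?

G3

With 5-note cells, note 5 of each statement runs C#4, B3, A3.
From A3, down a 2nd gives G3.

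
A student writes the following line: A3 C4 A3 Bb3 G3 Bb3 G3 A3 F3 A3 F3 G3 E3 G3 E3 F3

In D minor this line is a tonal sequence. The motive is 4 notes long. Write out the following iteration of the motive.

Taking 4-note groups, the heads are A3, G3, F3, E3: the pattern moves down a 2nd.
From D3 the diatonic shape gives D3 F3 D3 E3.

D3 F3 D3 E3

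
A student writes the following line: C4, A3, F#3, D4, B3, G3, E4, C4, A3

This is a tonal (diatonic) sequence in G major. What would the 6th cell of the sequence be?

A4 F#4 D4

With a 3-note motive the entries are C4, D4, E4, each up a 2nd from the previous.
Continuing the starts: F#4 → G4 → A4.
From A4 the diatonic shape gives A4 F#4 D4.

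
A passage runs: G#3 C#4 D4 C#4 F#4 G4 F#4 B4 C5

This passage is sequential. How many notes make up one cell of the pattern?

3

9 notes total. Splitting into 3 groups of 3:
G#3 C#4 D4 | C#4 F#4 G4 | F#4 B4 C5
That's a consistent up a 4th shift per cell, and no other grouping gives one.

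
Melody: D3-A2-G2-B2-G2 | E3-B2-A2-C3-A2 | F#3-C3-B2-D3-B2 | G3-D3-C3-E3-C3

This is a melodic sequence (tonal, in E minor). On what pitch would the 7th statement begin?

Taking 5-note groups, the heads are D3, E3, F#3, G3: the pattern moves up a 2nd.
Continuing: A3 → B3 → C4. Statement 7 starts on C4.

C4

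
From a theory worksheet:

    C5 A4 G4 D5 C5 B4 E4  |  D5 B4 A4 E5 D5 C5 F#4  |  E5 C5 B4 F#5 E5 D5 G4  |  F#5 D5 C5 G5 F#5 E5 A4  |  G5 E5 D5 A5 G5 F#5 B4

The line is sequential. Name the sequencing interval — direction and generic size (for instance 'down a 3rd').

up a 2nd

Unit = 7 notes; the statements start on C5, D5, E5, F#5, G5, moving up a 2nd each time.
From C5 to D5: up a 2nd.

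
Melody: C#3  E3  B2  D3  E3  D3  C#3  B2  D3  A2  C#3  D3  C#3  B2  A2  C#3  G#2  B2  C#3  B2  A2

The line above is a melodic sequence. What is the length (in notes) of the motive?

Try groups of 7 (3 cells in 21 notes):
C#3 E3 B2 D3 E3 D3 C#3 | B2 D3 A2 C#3 D3 C#3 B2 | A2 C#3 G#2 B2 C#3 B2 A2
That's a consistent down a 2nd shift per cell, and no other grouping gives one.

7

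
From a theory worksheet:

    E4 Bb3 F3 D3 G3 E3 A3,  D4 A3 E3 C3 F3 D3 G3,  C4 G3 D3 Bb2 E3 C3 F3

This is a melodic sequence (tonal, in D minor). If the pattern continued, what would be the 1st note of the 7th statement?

F3

The unit is 7 notes. Position-1 pitches of the 3 shown cells: E4, D4, C4.
Extending down a 2nd: Bb3 → A3 → G3 → F3.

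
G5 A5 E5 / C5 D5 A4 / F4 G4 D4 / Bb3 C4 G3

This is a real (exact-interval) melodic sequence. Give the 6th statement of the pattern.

Ab2 Bb2 F2

With a 3-note motive the entries are G5, C5, F4, Bb3, each down a 5th from the previous.
Continuing the starts: Eb3 → Ab2.
So cell 6 is Ab2 Bb2 F2.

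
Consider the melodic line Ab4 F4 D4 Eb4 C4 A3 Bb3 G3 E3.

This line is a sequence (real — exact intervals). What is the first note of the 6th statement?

The 3-note cells begin on Ab4, Eb4, Bb3 — each down a 4th from the last.
Extending the heads down a 4th: F3 → C3 → G2.

G2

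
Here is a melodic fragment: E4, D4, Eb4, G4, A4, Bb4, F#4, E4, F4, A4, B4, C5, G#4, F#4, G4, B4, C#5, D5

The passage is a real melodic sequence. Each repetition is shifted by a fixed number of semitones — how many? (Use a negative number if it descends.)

2

Taking 6-note groups, the heads are E4, F#4, G#4: the pattern moves up a 2nd.
E4 to F#4 spans +2 semitones.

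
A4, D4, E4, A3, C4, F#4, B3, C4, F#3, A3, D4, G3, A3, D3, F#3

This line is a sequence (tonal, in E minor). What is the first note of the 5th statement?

Taking 5-note groups, the heads are A4, F#4, D4: the pattern moves down a 3rd.
Extending the heads down a 3rd: B3 → G3.

G3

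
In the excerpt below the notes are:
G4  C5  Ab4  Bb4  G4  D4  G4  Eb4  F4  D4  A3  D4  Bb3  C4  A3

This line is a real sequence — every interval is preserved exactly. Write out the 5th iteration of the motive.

Unit = 5 notes; the statements start on G4, D4, A3, moving down a 4th each time.
Carrying on: E3 → B2.
Statement 5 starts on B2 and keeps the same exact contour: B2 E3 C3 D3 B2.

B2 E3 C3 D3 B2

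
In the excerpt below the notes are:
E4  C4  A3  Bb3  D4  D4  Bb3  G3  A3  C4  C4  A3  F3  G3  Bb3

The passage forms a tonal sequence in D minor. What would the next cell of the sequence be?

With a 5-note motive the entries are E4, D4, C4, each down a 2nd from the previous.
From Bb3 the diatonic shape gives Bb3 G3 E3 F3 A3.

Bb3 G3 E3 F3 A3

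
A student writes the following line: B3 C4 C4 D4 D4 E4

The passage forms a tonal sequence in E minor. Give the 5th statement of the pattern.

F#4 G4

With a 2-note motive the entries are B3, C4, D4, each up a 2nd from the previous.
Extending up a 2nd: E4 → F#4.
So cell 5 is F#4 G4.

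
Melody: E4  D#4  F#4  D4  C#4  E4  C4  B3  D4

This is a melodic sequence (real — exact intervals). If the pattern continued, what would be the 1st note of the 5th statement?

Ab3

With 3-note cells, note 1 of each statement runs E4, D4, C4.
Carrying that down a 2nd forward: Bb3 → Ab3.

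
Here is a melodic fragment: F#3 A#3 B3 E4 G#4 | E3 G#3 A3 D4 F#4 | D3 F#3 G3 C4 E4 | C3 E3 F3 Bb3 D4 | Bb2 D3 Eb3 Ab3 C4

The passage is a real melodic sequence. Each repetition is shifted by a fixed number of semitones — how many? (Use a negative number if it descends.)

-2

Taking 5-note groups, the heads are F#3, E3, D3, C3, Bb2: the pattern moves down a 2nd.
F#3 to E3 spans -2 semitones.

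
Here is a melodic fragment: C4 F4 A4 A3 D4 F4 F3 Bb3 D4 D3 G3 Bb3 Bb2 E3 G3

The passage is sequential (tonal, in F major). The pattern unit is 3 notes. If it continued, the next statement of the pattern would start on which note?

With a 3-note motive the entries are C4, A3, F3, D3, Bb2, each down a 3rd from the previous.
One more step down a 3rd gives G2.

G2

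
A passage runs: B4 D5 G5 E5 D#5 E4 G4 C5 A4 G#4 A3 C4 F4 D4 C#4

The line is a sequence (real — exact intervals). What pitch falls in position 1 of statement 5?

G2

Grouping in 5s, the 1st note of each cell is B4, E4, A3.
Each moves down a 5th. Continuing: D3 → G2.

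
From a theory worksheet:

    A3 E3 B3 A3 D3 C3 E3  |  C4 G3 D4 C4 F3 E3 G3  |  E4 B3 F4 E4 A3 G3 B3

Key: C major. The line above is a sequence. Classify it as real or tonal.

Every note is diatonic to C major.
Cell 1 has -2 semitones from note 5 to 6, but cell 2 has -1 — the interval quality changes while the contour stays the same, which is the hallmark of a tonal sequence.

tonal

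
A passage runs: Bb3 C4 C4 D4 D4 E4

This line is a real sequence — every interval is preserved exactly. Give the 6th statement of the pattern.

G#4 A#4

Unit = 2 notes; the statements start on Bb3, C4, D4, moving up a 2nd each time.
Continuing the starts: E4 → F#4 → G#4.
Statement 6 starts on G#4 and keeps the same exact contour: G#4 A#4.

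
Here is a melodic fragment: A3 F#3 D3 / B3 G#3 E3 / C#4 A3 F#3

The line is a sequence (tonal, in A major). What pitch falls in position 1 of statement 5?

E4

The unit is 3 notes. Position-1 pitches of the 3 shown cells: A3, B3, C#4.
Each moves up a 2nd. Continuing: D4 → E4.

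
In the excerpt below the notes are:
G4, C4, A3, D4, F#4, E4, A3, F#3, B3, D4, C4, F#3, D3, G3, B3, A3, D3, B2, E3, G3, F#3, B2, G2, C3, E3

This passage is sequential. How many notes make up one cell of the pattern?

25 notes total. Splitting into 5 groups of 5:
G4 C4 A3 D4 F#4 | E4 A3 F#3 B3 D4 | C4 F#3 D3 G3 B3 | A3 D3 B2 E3 G3 | F#3 B2 G2 C3 E3
That's a consistent down a 3rd shift per cell, and no other grouping gives one.

5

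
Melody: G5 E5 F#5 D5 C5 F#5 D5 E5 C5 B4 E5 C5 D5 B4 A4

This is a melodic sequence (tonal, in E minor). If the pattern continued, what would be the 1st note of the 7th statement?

A4

With 5-note cells, note 1 of each statement runs G5, F#5, E5.
Carrying that down a 2nd forward: D5 → C5 → B4 → A4.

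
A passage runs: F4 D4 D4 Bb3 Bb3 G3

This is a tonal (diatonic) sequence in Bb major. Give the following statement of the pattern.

G3 Eb3

The 2-note cells begin on F4, D4, Bb3 — each down a 3rd from the last.
So cell 4 is G3 Eb3.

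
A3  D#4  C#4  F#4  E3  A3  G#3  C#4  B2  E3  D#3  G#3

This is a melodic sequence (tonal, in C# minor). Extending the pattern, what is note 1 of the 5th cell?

C#2

Grouping in 4s, the 1st note of each cell is A3, E3, B2.
Each moves down a 4th. Continuing: F#2 → C#2.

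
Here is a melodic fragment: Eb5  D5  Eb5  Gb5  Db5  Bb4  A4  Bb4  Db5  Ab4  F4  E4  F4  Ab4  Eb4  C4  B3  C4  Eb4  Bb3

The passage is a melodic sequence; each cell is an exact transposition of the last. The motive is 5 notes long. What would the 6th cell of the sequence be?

Taking 5-note groups, the heads are Eb5, Bb4, F4, C4: the pattern moves down a 4th.
Continuing the starts: G3 → D3.
So cell 6 is D3 C#3 D3 F3 C3.

D3 C#3 D3 F3 C3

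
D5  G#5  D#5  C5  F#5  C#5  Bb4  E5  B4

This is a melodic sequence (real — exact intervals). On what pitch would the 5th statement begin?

Taking 3-note groups, the heads are D5, C5, Bb4: the pattern moves down a 2nd.
Extending the heads down a 2nd: Ab4 → Gb4.

Gb4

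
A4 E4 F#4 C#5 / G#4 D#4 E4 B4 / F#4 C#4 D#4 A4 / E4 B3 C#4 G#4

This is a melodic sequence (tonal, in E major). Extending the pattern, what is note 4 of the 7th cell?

D#4

The unit is 4 notes. Position-4 pitches of the 4 shown cells: C#5, B4, A4, G#4.
Extending down a 2nd: F#4 → E4 → D#4.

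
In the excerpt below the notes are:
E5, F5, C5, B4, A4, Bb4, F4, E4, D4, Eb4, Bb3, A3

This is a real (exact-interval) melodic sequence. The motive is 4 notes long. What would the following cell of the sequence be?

G3 Ab3 Eb3 D3

With a 4-note motive the entries are E5, A4, D4, each down a 5th from the previous.
So cell 4 is G3 Ab3 Eb3 D3.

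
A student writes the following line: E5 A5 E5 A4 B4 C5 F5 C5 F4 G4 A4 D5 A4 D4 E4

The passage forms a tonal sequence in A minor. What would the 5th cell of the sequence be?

With a 5-note motive the entries are E5, C5, A4, each down a 3rd from the previous.
Carrying on: F4 → D4.
From D4 the diatonic shape gives D4 G4 D4 G3 A3.

D4 G4 D4 G3 A3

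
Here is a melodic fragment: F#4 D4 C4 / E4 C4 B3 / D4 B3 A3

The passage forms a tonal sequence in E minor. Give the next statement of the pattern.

The 3-note cells begin on F#4, E4, D4 — each down a 2nd from the last.
So cell 4 is C4 A3 G3.

C4 A3 G3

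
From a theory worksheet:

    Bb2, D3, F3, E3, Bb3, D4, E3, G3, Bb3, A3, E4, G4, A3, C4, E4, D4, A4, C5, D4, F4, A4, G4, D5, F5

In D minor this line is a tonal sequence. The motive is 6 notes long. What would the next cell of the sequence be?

The 6-note cells begin on Bb2, E3, A3, D4 — each up a 4th from the last.
From G4 the diatonic shape gives G4 Bb4 D5 C5 G5 Bb5.

G4 Bb4 D5 C5 G5 Bb5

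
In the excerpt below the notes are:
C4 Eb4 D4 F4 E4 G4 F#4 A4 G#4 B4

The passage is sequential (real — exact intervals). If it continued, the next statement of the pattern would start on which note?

With a 2-note motive the entries are C4, D4, E4, F#4, G#4, each up a 2nd from the previous.
The next head, up a 2nd from G#4, is A#4.

A#4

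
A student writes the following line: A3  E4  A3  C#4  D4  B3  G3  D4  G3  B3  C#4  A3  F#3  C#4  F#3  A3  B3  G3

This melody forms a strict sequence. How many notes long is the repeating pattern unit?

6

18 notes total. Splitting into 3 groups of 6:
A3 E4 A3 C#4 D4 B3 | G3 D4 G3 B3 C#4 A3 | F#3 C#4 F#3 A3 B3 G3
That's a consistent down a 2nd shift per cell, and no other grouping gives one.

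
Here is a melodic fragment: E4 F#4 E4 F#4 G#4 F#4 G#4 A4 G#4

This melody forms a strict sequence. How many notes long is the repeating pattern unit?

3

9 notes total. Splitting into 3 groups of 3:
E4 F#4 E4 | F#4 G#4 F#4 | G#4 A4 G#4
Each cell is the previous one up a 2nd — so the unit is 3 notes.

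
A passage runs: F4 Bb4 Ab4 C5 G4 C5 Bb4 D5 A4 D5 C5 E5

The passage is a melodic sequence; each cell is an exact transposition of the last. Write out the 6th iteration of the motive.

D#5 G#5 F#5 A#5

The 4-note cells begin on F4, G4, A4 — each up a 2nd from the last.
Continuing the starts: B4 → C#5 → D#5.
From D#5 the exact shape gives D#5 G#5 F#5 A#5.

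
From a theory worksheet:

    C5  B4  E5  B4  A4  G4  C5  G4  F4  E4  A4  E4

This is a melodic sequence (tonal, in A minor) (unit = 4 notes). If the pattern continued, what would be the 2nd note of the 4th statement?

C4

With 4-note cells, note 2 of each statement runs B4, G4, E4.
Each moves down a 3rd; the next is C4.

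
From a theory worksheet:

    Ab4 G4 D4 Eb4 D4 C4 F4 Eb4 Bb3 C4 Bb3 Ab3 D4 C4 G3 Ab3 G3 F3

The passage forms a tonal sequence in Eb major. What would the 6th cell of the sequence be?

Eb3 D3 Ab2 Bb2 Ab2 G2

The 6-note cells begin on Ab4, F4, D4 — each down a 3rd from the last.
Carrying on: Bb3 → G3 → Eb3.
So cell 6 is Eb3 D3 Ab2 Bb2 Ab2 G2.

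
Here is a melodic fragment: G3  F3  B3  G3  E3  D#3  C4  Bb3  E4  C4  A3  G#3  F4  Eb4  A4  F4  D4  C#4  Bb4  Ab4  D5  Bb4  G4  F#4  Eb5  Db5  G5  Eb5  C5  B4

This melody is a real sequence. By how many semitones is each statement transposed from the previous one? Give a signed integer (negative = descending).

With a 6-note motive the entries are G3, C4, F4, Bb4, Eb5, each up a 4th from the previous.
G3 to C4 spans +5 semitones.

5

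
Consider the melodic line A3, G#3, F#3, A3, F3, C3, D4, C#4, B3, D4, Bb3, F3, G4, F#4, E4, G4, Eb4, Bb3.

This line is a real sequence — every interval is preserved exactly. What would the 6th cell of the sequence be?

Bb5 A5 G5 Bb5 Gb5 Db5

With a 6-note motive the entries are A3, D4, G4, each up a 4th from the previous.
Continuing the starts: C5 → F5 → Bb5.
So cell 6 is Bb5 A5 G5 Bb5 Gb5 Db5.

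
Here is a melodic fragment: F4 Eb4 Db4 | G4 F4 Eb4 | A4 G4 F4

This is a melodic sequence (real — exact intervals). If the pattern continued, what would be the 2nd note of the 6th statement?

The unit is 3 notes. Position-2 pitches of the 3 shown cells: Eb4, F4, G4.
Each moves up a 2nd. Continuing: A4 → B4 → C#5.

C#5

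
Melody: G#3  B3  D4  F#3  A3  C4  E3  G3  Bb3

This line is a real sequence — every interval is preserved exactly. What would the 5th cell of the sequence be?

C3 Eb3 Gb3

With a 3-note motive the entries are G#3, F#3, E3, each down a 2nd from the previous.
Continuing the starts: D3 → C3.
From C3 the exact shape gives C3 Eb3 Gb3.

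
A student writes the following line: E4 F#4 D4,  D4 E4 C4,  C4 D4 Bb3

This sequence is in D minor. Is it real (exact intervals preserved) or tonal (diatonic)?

Each cell has the same semitone pattern (2, -4) — intervals are preserved exactly.
And F#4 lies outside D minor, so the sequence is real rather than tonal.

real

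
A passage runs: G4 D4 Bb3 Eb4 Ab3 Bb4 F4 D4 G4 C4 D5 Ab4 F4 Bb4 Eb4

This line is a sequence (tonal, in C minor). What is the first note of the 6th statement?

Taking 5-note groups, the heads are G4, Bb4, D5: the pattern moves up a 3rd.
Continuing: F5 → Ab5 → C6. Statement 6 starts on C6.

C6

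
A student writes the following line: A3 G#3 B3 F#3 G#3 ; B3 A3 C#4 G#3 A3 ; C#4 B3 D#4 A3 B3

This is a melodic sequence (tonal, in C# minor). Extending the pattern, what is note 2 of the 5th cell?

D#4

The unit is 5 notes. Position-2 pitches of the 3 shown cells: G#3, A3, B3.
Each moves up a 2nd. Continuing: C#4 → D#4.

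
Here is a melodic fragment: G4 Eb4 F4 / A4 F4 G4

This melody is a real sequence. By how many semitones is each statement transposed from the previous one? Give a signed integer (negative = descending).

Taking 3-note groups, the heads are G4, A4: the pattern moves up a 2nd.
G4 to A4 spans +2 semitones.

2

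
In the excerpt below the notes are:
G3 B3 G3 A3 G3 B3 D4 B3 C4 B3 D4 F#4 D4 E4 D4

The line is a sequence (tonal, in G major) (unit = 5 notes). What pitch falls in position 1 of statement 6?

C5

With 5-note cells, note 1 of each statement runs G3, B3, D4.
Carrying that up a 3rd forward: F#4 → A4 → C5.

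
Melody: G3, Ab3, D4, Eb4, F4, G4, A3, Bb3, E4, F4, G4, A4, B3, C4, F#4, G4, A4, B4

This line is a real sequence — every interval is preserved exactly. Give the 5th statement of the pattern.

D#4 E4 A#4 B4 C#5 D#5

Taking 6-note groups, the heads are G3, A3, B3: the pattern moves up a 2nd.
Continuing the starts: C#4 → D#4.
From D#4 the exact shape gives D#4 E4 A#4 B4 C#5 D#5.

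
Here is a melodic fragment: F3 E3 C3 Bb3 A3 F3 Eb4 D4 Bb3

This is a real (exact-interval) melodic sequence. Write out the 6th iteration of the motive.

Unit = 3 notes; the statements start on F3, Bb3, Eb4, moving up a 4th each time.
Carrying on: Ab4 → Db5 → Gb5.
Statement 6 starts on Gb5 and keeps the same exact contour: Gb5 F5 Db5.

Gb5 F5 Db5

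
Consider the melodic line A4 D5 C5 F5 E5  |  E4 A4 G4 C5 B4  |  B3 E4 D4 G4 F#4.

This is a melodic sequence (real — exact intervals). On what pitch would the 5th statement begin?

With a 5-note motive the entries are A4, E4, B3, each down a 4th from the previous.
Extending the heads down a 4th: F#3 → C#3.

C#3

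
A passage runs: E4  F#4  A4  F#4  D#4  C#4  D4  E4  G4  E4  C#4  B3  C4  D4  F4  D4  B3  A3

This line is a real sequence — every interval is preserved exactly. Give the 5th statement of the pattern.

With a 6-note motive the entries are E4, D4, C4, each down a 2nd from the previous.
Carrying on: Bb3 → Ab3.
From Ab3 the exact shape gives Ab3 Bb3 Db4 Bb3 G3 F3.

Ab3 Bb3 Db4 Bb3 G3 F3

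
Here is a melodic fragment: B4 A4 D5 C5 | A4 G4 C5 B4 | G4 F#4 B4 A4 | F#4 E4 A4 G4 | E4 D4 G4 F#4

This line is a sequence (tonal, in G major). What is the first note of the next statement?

D4

With a 4-note motive the entries are B4, A4, G4, F#4, E4, each down a 2nd from the previous.
One more step down a 2nd gives D4.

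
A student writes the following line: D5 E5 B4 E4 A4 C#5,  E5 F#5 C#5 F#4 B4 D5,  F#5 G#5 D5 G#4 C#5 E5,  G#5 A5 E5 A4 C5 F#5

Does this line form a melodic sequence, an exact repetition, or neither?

neither

Note 5 of cell 4 is C5; if this were a sequence it would be D5. No unit length gives a consistent transposition pattern.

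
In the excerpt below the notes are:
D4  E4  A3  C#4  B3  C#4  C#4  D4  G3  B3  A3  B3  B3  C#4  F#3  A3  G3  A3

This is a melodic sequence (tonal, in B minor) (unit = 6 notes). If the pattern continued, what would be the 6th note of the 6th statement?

E3

The unit is 6 notes. Position-6 pitches of the 3 shown cells: C#4, B3, A3.
Carrying that down a 2nd forward: G3 → F#3 → E3.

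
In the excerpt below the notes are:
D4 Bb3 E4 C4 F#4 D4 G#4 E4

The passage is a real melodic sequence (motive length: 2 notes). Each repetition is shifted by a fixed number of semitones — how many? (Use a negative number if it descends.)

2

The 2-note cells begin on D4, E4, F#4, G#4 — each up a 2nd from the last.
D4→E4 is 64 − 62 = 2 semitones.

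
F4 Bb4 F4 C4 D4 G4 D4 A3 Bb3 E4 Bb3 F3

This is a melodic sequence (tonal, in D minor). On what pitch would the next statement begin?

The 4-note cells begin on F4, D4, Bb3 — each down a 3rd from the last.
The next head, down a 3rd from Bb3, is G3.

G3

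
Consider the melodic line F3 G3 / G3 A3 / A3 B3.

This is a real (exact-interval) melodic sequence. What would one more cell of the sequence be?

With a 2-note motive the entries are F3, G3, A3, each up a 2nd from the previous.
From B3 the exact shape gives B3 C#4.

B3 C#4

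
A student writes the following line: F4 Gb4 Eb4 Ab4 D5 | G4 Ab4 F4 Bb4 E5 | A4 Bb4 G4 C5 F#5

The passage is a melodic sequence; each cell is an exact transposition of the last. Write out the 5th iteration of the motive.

C#5 D5 B4 E5 A#5

With a 5-note motive the entries are F4, G4, A4, each up a 2nd from the previous.
Carrying on: B4 → C#5.
From C#5 the exact shape gives C#5 D5 B4 E5 A#5.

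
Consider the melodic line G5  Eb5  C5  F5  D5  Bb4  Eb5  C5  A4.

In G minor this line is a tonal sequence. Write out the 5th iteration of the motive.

With a 3-note motive the entries are G5, F5, Eb5, each down a 2nd from the previous.
Continuing the starts: D5 → C5.
Statement 5 starts on C5 and keeps the same diatonic contour: C5 A4 F4.

C5 A4 F4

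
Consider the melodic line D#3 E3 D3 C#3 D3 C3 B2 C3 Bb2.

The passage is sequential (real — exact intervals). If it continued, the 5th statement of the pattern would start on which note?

Unit = 3 notes; the statements start on D#3, C#3, B2, moving down a 2nd each time.
Extending the heads down a 2nd: A2 → G2.

G2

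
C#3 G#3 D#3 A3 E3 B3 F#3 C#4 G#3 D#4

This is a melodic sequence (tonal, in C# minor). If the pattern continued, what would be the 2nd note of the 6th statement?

E4

The unit is 2 notes. Position-2 pitches of the 5 shown cells: G#3, A3, B3, C#4, D#4.
From D#4, up a 2nd gives E4.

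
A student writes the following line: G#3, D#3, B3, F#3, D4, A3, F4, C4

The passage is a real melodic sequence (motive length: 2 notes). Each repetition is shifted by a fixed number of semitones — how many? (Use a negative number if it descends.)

The 2-note cells begin on G#3, B3, D4, F4 — each up a 3rd from the last.
Counting half-steps from G#3 to B3: 3.

3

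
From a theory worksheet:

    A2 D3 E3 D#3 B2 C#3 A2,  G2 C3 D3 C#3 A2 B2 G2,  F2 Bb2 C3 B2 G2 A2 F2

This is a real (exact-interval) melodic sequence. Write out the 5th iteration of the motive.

Db2 Gb2 Ab2 G2 Eb2 F2 Db2

Taking 7-note groups, the heads are A2, G2, F2: the pattern moves down a 2nd.
Extending down a 2nd: Eb2 → Db2.
Statement 5 starts on Db2 and keeps the same exact contour: Db2 Gb2 Ab2 G2 Eb2 F2 Db2.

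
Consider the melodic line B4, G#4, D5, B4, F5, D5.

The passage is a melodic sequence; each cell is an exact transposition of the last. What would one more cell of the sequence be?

Ab5 F5

Unit = 2 notes; the statements start on B4, D5, F5, moving up a 3rd each time.
Statement 4 starts on Ab5 and keeps the same exact contour: Ab5 F5.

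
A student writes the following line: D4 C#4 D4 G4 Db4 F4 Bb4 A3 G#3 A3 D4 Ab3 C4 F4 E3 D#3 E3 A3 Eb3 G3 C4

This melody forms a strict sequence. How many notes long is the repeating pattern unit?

Try groups of 7 (3 cells in 21 notes):
D4 C#4 D4 G4 Db4 F4 Bb4 | A3 G#3 A3 D4 Ab3 C4 F4 | E3 D#3 E3 A3 Eb3 G3 C4
Each cell is the previous one down a 4th — so the unit is 7 notes.

7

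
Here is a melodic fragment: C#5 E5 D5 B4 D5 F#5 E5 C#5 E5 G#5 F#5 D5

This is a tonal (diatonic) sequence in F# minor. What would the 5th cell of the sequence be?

Taking 4-note groups, the heads are C#5, D5, E5: the pattern moves up a 2nd.
Extending up a 2nd: F#5 → G#5.
So cell 5 is G#5 B5 A5 F#5.

G#5 B5 A5 F#5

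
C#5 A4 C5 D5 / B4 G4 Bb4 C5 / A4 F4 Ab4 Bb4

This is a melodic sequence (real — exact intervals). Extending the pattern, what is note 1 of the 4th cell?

G4

The unit is 4 notes. Position-1 pitches of the 3 shown cells: C#5, B4, A4.
From A4, down a 2nd gives G4.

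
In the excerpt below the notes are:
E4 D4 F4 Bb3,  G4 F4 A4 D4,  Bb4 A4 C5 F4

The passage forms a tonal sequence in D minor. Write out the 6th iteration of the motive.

With a 4-note motive the entries are E4, G4, Bb4, each up a 3rd from the previous.
Continuing the starts: D5 → F5 → A5.
From A5 the diatonic shape gives A5 G5 Bb5 E5.

A5 G5 Bb5 E5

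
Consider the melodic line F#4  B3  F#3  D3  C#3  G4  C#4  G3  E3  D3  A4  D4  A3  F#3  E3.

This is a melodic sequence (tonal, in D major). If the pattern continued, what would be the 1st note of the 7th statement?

E5

The unit is 5 notes. Position-1 pitches of the 3 shown cells: F#4, G4, A4.
Each moves up a 2nd. Continuing: B4 → C#5 → D5 → E5.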